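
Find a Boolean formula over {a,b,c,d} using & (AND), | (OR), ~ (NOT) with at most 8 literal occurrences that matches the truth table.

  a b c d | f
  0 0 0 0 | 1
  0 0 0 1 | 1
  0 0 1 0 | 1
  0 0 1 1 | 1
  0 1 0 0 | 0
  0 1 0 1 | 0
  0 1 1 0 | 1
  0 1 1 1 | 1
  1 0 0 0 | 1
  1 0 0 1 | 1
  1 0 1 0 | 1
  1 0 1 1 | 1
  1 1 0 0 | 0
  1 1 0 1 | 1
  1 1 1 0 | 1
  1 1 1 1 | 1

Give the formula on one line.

  (c & b) = 0000001100000011
  ~b = 1111000011110000
  ~d = 1010101010101010
  (a | ~d) = 1010101011111111
  (c | d) = 0111011101110111
  ((a | ~d) & (c | d)) = 0010001001110111
  (~b | ((a | ~d) & (c | d))) = 1111001011110111
  ((c & b) | (~b | ((a | ~d) & (c | d)))) = 1111001111110111

((c & b) | (~b | ((a | ~d) & (c | d))))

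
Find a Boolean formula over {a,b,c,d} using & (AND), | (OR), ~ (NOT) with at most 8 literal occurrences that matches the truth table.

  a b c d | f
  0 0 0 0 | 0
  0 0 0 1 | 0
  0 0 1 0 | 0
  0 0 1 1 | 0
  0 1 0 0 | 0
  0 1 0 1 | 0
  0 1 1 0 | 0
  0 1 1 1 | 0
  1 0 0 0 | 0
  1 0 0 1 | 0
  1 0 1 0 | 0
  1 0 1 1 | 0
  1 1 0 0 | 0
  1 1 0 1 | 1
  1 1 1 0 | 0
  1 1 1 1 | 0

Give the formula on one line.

  ~c = 1100110011001100
  (~c & b) = 0000110000001100
  ((~c & b) | c) = 0011111100111111
  (((~c & b) | c) & a) = 0000000000111111
  ~d = 1010101010101010
  ((((~c & b) | c) & a) | ~d) = 1010101010111111
  (d & ~c) = 0100010001000100
  (((((~c & b) | c) & a) | ~d) & (d & ~c)) = 0000000000000100

(((((~c & b) | c) & a) | ~d) & (d & ~c))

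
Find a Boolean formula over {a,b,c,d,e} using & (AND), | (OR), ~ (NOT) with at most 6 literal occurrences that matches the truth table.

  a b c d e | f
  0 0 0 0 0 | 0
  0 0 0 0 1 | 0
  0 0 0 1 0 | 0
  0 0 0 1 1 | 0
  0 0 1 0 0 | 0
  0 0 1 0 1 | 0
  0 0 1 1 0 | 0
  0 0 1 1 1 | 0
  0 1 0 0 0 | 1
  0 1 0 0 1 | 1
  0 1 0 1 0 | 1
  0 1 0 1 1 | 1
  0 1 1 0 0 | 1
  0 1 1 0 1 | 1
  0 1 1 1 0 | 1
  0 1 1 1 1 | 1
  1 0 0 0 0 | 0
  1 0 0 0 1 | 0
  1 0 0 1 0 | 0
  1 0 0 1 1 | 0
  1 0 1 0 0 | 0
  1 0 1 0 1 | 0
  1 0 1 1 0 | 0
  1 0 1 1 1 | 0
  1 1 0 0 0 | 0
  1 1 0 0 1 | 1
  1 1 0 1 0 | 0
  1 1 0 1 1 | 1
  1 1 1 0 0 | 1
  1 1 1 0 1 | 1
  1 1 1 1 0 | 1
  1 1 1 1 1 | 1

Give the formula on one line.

  ~a = 11111111111111110000000000000000
  (~a | c) = 11111111111111110000111100001111
  (e | (~a | c)) = 11111111111111110101111101011111
  (b & (e | (~a | c))) = 00000000111111110000000001011111

(b & (e | (~a | c)))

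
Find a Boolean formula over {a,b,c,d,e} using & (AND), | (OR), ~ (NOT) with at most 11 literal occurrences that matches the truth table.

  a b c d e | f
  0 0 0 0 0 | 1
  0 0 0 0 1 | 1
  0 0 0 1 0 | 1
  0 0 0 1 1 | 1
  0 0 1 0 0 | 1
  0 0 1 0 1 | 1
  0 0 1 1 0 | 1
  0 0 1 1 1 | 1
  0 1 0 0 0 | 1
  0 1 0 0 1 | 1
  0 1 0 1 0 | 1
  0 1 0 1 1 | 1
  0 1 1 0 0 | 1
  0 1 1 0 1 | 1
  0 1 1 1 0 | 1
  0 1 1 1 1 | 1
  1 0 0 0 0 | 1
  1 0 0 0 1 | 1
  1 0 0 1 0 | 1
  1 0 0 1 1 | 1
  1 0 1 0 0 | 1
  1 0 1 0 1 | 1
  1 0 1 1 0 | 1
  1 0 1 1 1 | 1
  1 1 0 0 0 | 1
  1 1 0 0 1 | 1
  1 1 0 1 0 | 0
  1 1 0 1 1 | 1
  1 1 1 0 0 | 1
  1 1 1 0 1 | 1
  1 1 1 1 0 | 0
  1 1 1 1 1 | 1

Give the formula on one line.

  ~e = 10101010101010101010101010101010
  ~d = 11001100110011001100110011001100
  (~e | ~d) = 11101110111011101110111011101110
  ((~e | ~d) | c) = 11101111111011111110111111101111
  (((~e | ~d) | c) & e) = 01000101010001010100010101000101
  ~b = 11111111000000001111111100000000
  ((((~e | ~d) | c) & e) | ~b) = 11111111010001011111111101000101
  (~d | e) = 11011101110111011101110111011101
  ~a = 11111111111111110000000000000000
  ((~d | e) | ~a) = 11111111111111111101110111011101
  (((((~e | ~d) | c) & e) | ~b) | ((~d | e) | ~a)) = 11111111111111111111111111011101

(((((~e | ~d) | c) & e) | ~b) | ((~d | e) | ~a))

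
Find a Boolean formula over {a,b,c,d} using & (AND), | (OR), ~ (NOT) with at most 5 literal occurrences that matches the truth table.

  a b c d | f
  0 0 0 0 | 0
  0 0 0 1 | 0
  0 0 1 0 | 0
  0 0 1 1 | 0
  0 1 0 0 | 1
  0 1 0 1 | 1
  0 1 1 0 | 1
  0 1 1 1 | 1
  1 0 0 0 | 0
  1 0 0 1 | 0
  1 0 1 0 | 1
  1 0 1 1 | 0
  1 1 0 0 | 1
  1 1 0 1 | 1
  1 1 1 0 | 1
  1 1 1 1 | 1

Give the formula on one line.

(b | ((~d & c) & a))

  ~d = 1010101010101010
  (~d & c) = 0010001000100010
  ((~d & c) & a) = 0000000000100010
  (b | ((~d & c) & a)) = 0000111100101111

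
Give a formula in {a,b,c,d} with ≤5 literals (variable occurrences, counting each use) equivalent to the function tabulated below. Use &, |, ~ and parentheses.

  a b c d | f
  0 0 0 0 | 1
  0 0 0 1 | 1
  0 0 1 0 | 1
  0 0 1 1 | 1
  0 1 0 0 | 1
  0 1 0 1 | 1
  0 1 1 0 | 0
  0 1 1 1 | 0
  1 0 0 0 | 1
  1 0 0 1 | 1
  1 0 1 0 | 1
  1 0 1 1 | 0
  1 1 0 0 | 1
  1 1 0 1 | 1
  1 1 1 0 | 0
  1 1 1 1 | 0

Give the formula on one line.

((~b & (~d | ~a)) | ~c)

  ~b = 1111000011110000
  ~d = 1010101010101010
  ~a = 1111111100000000
  (~d | ~a) = 1111111110101010
  (~b & (~d | ~a)) = 1111000010100000
  ~c = 1100110011001100
  ((~b & (~d | ~a)) | ~c) = 1111110011101100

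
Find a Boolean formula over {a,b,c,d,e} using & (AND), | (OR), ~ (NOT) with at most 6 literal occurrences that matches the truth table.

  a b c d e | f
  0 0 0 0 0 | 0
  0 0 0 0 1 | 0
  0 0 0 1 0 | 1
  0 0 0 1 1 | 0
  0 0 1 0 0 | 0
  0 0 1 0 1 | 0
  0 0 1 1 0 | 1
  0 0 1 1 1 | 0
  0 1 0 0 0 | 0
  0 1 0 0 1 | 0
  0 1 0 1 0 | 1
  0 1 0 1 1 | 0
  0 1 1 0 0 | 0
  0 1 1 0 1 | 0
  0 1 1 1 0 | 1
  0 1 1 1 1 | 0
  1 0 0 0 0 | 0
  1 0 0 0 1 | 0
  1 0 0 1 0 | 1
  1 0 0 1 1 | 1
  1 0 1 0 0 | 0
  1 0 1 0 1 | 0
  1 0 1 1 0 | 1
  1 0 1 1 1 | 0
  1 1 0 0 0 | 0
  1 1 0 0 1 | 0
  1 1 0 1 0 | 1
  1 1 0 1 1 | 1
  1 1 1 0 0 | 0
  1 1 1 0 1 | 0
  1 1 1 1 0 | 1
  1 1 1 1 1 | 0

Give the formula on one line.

((e | d) & (((a & ~c) & d) | ~e))

  (e | d) = 01110111011101110111011101110111
  ~c = 11110000111100001111000011110000
  (a & ~c) = 00000000000000001111000011110000
  ((a & ~c) & d) = 00000000000000000011000000110000
  ~e = 10101010101010101010101010101010
  (((a & ~c) & d) | ~e) = 10101010101010101011101010111010
  ((e | d) & (((a & ~c) & d) | ~e)) = 00100010001000100011001000110010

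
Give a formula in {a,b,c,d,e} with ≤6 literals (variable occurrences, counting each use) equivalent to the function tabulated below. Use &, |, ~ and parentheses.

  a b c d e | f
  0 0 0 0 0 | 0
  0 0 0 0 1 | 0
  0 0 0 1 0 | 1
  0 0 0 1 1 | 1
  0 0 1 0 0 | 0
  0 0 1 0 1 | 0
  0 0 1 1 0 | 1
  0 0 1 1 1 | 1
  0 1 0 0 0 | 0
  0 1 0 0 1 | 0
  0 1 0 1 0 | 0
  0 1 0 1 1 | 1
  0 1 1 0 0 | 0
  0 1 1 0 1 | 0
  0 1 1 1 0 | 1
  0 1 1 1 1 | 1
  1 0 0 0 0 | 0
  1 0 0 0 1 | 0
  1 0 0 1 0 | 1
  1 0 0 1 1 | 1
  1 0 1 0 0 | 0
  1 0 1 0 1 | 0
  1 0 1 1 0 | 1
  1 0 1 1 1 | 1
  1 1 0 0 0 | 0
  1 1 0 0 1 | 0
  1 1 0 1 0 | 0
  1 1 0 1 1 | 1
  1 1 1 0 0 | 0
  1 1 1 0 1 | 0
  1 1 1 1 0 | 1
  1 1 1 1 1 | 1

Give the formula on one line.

(d & ((c | e) | (~b & ~e)))

  (c | e) = 01011111010111110101111101011111
  ~b = 11111111000000001111111100000000
  ~e = 10101010101010101010101010101010
  (~b & ~e) = 10101010000000001010101000000000
  ((c | e) | (~b & ~e)) = 11111111010111111111111101011111
  (d & ((c | e) | (~b & ~e))) = 00110011000100110011001100010011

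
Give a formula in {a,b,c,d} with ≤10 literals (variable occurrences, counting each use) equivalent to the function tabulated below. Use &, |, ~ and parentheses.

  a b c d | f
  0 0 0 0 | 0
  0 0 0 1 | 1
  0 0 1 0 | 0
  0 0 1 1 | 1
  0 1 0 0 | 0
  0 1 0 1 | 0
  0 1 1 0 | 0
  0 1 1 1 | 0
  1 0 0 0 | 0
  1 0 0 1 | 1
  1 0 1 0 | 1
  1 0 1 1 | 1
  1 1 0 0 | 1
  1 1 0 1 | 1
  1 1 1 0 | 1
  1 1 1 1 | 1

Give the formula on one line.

((a & ((a | (c & ~d)) & (b | c))) | (~b & d))

  ~d = 1010101010101010
  (c & ~d) = 0010001000100010
  (a | (c & ~d)) = 0010001011111111
  (b | c) = 0011111100111111
  ((a | (c & ~d)) & (b | c)) = 0010001000111111
  (a & ((a | (c & ~d)) & (b | c))) = 0000000000111111
  ~b = 1111000011110000
  (~b & d) = 0101000001010000
  ((a & ((a | (c & ~d)) & (b | c))) | (~b & d)) = 0101000001111111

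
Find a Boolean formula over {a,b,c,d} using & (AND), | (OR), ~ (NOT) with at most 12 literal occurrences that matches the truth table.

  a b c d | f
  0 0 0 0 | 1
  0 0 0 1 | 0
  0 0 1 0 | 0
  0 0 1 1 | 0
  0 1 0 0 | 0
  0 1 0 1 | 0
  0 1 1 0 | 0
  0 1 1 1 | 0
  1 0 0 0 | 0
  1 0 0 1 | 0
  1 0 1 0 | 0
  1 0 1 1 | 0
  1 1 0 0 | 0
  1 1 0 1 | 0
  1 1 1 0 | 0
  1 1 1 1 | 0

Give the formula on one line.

(((~c & (~d & ~a)) | d) & (((d | ~b) | a) & (~d & ~c)))

  ~c = 1100110011001100
  ~d = 1010101010101010
  ~a = 1111111100000000
  (~d & ~a) = 1010101000000000
  (~c & (~d & ~a)) = 1000100000000000
  ((~c & (~d & ~a)) | d) = 1101110101010101
  ~b = 1111000011110000
  (d | ~b) = 1111010111110101
  ((d | ~b) | a) = 1111010111111111
  (~d & ~c) = 1000100010001000
  (((d | ~b) | a) & (~d & ~c)) = 1000000010001000
  (((~c & (~d & ~a)) | d) & (((d | ~b) | a) & (~d & ~c))) = 1000000000000000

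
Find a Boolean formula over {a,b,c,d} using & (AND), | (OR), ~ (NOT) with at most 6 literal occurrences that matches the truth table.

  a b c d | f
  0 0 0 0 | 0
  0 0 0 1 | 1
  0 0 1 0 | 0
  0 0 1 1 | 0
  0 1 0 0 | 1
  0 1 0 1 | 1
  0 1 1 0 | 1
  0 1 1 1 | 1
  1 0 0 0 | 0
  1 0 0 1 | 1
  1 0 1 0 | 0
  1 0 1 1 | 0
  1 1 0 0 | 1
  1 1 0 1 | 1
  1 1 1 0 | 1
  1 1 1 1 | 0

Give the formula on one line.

((d & ~c) | ((~d & b) | (~a & b)))

  ~c = 1100110011001100
  (d & ~c) = 0100010001000100
  ~d = 1010101010101010
  (~d & b) = 0000101000001010
  ~a = 1111111100000000
  (~a & b) = 0000111100000000
  ((~d & b) | (~a & b)) = 0000111100001010
  ((d & ~c) | ((~d & b) | (~a & b))) = 0100111101001110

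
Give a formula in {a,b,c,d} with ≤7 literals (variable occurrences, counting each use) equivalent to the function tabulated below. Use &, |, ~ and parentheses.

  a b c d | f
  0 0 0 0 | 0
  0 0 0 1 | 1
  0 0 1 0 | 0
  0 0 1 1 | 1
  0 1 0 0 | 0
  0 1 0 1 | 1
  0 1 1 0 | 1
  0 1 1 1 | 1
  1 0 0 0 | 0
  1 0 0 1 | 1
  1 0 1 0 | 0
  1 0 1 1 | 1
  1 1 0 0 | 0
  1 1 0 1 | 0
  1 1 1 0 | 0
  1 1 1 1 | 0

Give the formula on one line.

((d | (c & b)) & (~a | ~b))

  (c & b) = 0000001100000011
  (d | (c & b)) = 0101011101010111
  ~a = 1111111100000000
  ~b = 1111000011110000
  (~a | ~b) = 1111111111110000
  ((d | (c & b)) & (~a | ~b)) = 0101011101010000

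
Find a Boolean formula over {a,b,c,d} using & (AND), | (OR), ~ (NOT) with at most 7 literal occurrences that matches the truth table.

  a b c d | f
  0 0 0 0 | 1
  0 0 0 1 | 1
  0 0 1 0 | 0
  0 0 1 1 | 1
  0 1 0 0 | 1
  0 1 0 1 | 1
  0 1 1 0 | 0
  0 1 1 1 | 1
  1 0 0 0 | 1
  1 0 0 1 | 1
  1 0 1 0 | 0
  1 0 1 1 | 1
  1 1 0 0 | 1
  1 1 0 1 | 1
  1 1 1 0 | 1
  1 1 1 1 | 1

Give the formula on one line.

((a & b) | (~c | d))

  (a & b) = 0000000000001111
  ~c = 1100110011001100
  (~c | d) = 1101110111011101
  ((a & b) | (~c | d)) = 1101110111011111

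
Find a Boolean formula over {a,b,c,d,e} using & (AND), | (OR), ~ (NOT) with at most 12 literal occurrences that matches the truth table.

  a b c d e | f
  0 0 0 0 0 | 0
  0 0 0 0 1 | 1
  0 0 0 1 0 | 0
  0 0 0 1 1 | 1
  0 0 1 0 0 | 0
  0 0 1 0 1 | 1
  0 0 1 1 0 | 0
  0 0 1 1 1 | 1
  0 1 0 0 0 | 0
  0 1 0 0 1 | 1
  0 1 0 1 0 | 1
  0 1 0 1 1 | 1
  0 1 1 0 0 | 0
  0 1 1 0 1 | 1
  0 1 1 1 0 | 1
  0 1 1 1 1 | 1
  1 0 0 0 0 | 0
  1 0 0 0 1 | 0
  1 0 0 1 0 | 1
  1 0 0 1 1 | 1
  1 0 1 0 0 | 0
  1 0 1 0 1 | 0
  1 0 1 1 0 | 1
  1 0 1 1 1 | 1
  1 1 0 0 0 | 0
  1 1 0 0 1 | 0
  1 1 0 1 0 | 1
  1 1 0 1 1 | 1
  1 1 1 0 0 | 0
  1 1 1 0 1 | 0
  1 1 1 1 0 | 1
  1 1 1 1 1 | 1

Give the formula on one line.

  (e | a) = 01010101010101011111111111111111
  (b | (e | a)) = 01010101111111111111111111111111
  (d & (b | (e | a))) = 00010001001100110011001100110011
  ~d = 11001100110011001100110011001100
  ~b = 11111111000000001111111100000000
  (~d | ~b) = 11111111110011001111111111001100
  ~a = 11111111111111110000000000000000
  (~a & (e | a)) = 01010101010101010000000000000000
  ((~d | ~b) & (~a & (e | a))) = 01010101010001000000000000000000
  ((d & (b | (e | a))) | ((~d | ~b) & (~a & (e | a)))) = 01010101011101110011001100110011

((d & (b | (e | a))) | ((~d | ~b) & (~a & (e | a))))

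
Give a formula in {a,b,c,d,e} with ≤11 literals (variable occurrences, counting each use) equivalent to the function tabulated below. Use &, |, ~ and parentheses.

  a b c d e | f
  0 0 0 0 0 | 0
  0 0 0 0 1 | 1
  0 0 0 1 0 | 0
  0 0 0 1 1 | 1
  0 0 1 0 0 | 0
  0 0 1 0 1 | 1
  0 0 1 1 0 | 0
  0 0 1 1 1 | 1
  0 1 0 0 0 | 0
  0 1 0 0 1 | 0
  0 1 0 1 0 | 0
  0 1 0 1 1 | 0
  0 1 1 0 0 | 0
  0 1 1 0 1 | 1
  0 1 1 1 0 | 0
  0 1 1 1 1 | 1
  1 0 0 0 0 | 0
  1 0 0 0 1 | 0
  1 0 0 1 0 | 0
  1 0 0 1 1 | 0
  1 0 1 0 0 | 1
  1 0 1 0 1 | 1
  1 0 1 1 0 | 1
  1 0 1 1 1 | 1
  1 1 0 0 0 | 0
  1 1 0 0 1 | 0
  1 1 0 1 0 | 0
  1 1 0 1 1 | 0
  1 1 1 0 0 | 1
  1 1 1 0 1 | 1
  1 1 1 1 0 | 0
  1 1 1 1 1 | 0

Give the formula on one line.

(((~b | ~d) & (a & c)) | (((~b | c) & ~a) & e))

  ~b = 11111111000000001111111100000000
  ~d = 11001100110011001100110011001100
  (~b | ~d) = 11111111110011001111111111001100
  (a & c) = 00000000000000000000111100001111
  ((~b | ~d) & (a & c)) = 00000000000000000000111100001100
  (~b | c) = 11111111000011111111111100001111
  ~a = 11111111111111110000000000000000
  ((~b | c) & ~a) = 11111111000011110000000000000000
  (((~b | c) & ~a) & e) = 01010101000001010000000000000000
  (((~b | ~d) & (a & c)) | (((~b | c) & ~a) & e)) = 01010101000001010000111100001100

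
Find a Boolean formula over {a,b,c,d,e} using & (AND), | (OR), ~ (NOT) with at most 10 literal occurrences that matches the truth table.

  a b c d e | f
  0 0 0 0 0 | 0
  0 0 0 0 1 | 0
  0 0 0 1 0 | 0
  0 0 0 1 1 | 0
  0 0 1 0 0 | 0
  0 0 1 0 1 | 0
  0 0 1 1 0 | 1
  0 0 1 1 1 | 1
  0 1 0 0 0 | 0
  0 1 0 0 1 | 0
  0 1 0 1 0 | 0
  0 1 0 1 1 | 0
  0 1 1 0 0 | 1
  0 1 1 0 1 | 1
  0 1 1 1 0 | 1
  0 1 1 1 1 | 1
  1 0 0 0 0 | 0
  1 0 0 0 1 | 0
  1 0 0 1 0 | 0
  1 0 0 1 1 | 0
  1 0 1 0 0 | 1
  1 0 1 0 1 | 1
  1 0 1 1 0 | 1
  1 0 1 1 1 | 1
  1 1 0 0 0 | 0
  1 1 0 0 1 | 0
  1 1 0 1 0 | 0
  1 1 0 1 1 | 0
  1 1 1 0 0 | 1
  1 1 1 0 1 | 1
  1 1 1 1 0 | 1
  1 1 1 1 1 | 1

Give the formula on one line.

  ~e = 10101010101010101010101010101010
  ~c = 11110000111100001111000011110000
  (~e & ~c) = 10100000101000001010000010100000
  (d | (~e & ~c)) = 10110011101100111011001110110011
  ((d | (~e & ~c)) | a) = 10110011101100111111111111111111
  (d | b) = 00110011111111110011001111111111
  (((d | (~e & ~c)) | a) | (d | b)) = 10110011111111111111111111111111
  (c & (((d | (~e & ~c)) | a) | (d | b))) = 00000011000011110000111100001111

(c & (((d | (~e & ~c)) | a) | (d | b)))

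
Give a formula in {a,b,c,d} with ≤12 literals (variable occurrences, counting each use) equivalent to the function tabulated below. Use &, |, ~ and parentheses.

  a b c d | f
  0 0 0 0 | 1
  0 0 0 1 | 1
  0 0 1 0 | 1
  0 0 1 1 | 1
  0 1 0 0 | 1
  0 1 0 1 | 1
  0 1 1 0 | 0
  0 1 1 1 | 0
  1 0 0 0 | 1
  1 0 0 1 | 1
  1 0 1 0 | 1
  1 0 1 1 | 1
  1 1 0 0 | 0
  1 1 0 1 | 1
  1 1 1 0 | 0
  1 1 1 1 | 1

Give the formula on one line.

  ~b = 1111000011110000
  ~a = 1111111100000000
  (~b | ~a) = 1111111111110000
  (d | (~b | ~a)) = 1111111111110101
  ~c = 1100110011001100
  (c | ~a) = 1111111100110011
  (~b & (c | ~a)) = 1111000000110000
  (~c | (~b & (c | ~a))) = 1111110011111100
  (a & d) = 0000000001010101
  ((~c | (~b & (c | ~a))) | (a & d)) = 1111110011111101
  ((d | (~b | ~a)) & ((~c | (~b & (c | ~a))) | (a & d))) = 1111110011110101

((d | (~b | ~a)) & ((~c | (~b & (c | ~a))) | (a & d)))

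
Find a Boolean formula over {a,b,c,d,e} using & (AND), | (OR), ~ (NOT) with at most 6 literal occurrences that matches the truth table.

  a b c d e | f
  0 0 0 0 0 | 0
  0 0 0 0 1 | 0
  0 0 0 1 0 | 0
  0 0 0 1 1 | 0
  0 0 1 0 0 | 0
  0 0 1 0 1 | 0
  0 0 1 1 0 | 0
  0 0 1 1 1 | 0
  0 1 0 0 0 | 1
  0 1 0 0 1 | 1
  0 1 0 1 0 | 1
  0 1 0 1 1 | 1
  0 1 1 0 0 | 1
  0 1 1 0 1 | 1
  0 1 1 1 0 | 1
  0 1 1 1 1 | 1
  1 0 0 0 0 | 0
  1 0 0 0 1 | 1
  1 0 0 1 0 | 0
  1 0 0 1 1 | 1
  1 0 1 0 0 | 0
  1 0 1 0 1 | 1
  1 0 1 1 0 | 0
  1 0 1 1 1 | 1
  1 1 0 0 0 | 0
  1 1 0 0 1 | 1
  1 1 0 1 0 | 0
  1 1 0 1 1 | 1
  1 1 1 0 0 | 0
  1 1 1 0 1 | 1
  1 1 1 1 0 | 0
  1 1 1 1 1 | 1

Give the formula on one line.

  ~a = 11111111111111110000000000000000
  (e | ~a) = 11111111111111110101010101010101
  (b | a) = 00000000111111111111111111111111
  ((e | ~a) & (b | a)) = 00000000111111110101010101010101

((e | ~a) & (b | a))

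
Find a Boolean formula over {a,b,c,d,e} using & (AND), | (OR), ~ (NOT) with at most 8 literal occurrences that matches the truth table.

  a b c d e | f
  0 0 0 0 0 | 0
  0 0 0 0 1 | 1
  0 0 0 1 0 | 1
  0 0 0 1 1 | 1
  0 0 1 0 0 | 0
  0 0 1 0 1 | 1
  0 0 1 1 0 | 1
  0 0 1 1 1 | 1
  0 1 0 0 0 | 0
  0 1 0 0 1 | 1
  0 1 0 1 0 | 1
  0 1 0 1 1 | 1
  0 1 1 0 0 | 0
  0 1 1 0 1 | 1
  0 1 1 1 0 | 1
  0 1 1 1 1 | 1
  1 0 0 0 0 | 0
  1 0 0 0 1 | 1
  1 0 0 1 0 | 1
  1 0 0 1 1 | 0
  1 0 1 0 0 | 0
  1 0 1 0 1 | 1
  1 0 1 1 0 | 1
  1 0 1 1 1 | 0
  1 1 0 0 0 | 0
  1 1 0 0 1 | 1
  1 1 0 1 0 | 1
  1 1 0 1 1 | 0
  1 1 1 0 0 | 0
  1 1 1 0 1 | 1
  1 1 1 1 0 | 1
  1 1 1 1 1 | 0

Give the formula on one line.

  (e | d) = 01110111011101110111011101110111
  ~a = 11111111111111110000000000000000
  ~d = 11001100110011001100110011001100
  (~a | ~d) = 11111111111111111100110011001100
  ~e = 10101010101010101010101010101010
  ((~a | ~d) | ~e) = 11111111111111111110111011101110
  ((e | d) & ((~a | ~d) | ~e)) = 01110111011101110110011001100110

((e | d) & ((~a | ~d) | ~e))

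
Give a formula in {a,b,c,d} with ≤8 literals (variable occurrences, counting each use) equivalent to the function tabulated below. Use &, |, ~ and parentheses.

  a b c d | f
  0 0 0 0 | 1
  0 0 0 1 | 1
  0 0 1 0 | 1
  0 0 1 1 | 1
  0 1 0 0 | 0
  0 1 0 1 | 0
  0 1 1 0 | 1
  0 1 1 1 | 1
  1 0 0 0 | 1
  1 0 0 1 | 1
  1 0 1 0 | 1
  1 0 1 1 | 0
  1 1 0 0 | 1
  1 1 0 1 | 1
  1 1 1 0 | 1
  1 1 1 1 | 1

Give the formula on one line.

((((~d | ~c) | ~a) & ~b) | (b & (a | c)))

  ~d = 1010101010101010
  ~c = 1100110011001100
  (~d | ~c) = 1110111011101110
  ~a = 1111111100000000
  ((~d | ~c) | ~a) = 1111111111101110
  ~b = 1111000011110000
  (((~d | ~c) | ~a) & ~b) = 1111000011100000
  (a | c) = 0011001111111111
  (b & (a | c)) = 0000001100001111
  ((((~d | ~c) | ~a) & ~b) | (b & (a | c))) = 1111001111101111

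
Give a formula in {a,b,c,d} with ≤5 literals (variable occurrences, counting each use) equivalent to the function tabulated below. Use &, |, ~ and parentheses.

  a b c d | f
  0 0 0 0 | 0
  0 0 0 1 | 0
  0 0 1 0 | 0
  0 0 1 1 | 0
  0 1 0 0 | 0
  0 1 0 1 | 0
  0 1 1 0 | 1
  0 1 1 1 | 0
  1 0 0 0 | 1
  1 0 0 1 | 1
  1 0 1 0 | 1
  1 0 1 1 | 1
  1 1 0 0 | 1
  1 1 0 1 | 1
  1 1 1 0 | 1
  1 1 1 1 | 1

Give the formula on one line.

  ~b = 1111000011110000
  (~b | c) = 1111001111110011
  (b & (~b | c)) = 0000001100000011
  ~d = 1010101010101010
  ((b & (~b | c)) & ~d) = 0000001000000010
  (a | ((b & (~b | c)) & ~d)) = 0000001011111111

(a | ((b & (~b | c)) & ~d))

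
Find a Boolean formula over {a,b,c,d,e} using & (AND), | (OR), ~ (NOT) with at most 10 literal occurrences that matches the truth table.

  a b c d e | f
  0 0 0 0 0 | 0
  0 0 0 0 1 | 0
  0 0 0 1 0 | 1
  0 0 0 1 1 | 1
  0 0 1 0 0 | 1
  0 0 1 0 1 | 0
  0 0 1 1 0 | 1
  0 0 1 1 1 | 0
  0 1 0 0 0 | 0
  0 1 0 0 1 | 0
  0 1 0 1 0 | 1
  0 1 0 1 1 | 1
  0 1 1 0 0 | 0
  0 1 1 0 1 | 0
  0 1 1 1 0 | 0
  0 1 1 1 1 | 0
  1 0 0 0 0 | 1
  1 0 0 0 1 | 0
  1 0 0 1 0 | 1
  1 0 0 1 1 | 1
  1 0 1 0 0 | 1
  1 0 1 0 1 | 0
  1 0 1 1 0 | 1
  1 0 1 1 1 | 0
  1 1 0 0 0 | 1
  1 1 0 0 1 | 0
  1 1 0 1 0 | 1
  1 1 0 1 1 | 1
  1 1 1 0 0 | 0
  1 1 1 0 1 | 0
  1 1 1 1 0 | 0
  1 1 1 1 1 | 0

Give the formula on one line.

((((~e | d) & (a | d)) & ~c) | (~e & (~b & c)))

  ~e = 10101010101010101010101010101010
  (~e | d) = 10111011101110111011101110111011
  (a | d) = 00110011001100111111111111111111
  ((~e | d) & (a | d)) = 00110011001100111011101110111011
  ~c = 11110000111100001111000011110000
  (((~e | d) & (a | d)) & ~c) = 00110000001100001011000010110000
  ~b = 11111111000000001111111100000000
  (~b & c) = 00001111000000000000111100000000
  (~e & (~b & c)) = 00001010000000000000101000000000
  ((((~e | d) & (a | d)) & ~c) | (~e & (~b & c))) = 00111010001100001011101010110000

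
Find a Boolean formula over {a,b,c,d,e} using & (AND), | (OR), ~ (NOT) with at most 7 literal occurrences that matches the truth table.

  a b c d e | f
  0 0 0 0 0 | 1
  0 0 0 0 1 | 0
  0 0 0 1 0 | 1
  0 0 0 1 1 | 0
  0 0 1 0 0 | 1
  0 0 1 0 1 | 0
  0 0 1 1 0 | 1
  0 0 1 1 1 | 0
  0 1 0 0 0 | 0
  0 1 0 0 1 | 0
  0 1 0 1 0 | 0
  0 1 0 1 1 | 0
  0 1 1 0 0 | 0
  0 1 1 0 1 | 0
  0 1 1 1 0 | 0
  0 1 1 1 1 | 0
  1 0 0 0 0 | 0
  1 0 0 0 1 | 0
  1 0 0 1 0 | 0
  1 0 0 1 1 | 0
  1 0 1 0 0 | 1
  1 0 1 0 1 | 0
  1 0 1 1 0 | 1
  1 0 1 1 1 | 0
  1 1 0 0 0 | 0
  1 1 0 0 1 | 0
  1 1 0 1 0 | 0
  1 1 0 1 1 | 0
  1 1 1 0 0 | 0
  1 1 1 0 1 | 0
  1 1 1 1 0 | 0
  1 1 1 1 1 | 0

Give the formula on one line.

  ~b = 11111111000000001111111100000000
  ~a = 11111111111111110000000000000000
  (c | ~a) = 11111111111111110000111100001111
  (~b & (c | ~a)) = 11111111000000000000111100000000
  ~e = 10101010101010101010101010101010
  ((~b & (c | ~a)) & ~e) = 10101010000000000000101000000000

((~b & (c | ~a)) & ~e)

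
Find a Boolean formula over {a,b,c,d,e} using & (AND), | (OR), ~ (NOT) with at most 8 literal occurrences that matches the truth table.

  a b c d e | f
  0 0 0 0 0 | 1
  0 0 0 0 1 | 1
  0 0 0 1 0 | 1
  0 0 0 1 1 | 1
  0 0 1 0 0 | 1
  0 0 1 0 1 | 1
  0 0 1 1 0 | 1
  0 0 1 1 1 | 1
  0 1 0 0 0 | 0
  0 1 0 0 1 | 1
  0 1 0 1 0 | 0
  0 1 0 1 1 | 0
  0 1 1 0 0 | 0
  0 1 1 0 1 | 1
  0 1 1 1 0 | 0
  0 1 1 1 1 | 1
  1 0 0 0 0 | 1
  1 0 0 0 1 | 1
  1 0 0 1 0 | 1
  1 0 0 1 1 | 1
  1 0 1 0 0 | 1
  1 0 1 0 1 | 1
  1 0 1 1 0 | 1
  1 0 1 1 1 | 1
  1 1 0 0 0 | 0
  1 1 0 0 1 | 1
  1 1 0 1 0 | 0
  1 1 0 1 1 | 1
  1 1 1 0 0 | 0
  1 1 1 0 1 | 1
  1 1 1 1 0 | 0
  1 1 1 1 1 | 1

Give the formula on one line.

  ~a = 11111111111111110000000000000000
  (c & ~a) = 00001111000011110000000000000000
  (d & a) = 00000000000000000011001100110011
  ~d = 11001100110011001100110011001100
  ((d & a) | ~d) = 11001100110011001111111111111111
  ((c & ~a) | ((d & a) | ~d)) = 11001111110011111111111111111111
  (((c & ~a) | ((d & a) | ~d)) & e) = 01000101010001010101010101010101
  ~b = 11111111000000001111111100000000
  ((((c & ~a) | ((d & a) | ~d)) & e) | ~b) = 11111111010001011111111101010101

((((c & ~a) | ((d & a) | ~d)) & e) | ~b)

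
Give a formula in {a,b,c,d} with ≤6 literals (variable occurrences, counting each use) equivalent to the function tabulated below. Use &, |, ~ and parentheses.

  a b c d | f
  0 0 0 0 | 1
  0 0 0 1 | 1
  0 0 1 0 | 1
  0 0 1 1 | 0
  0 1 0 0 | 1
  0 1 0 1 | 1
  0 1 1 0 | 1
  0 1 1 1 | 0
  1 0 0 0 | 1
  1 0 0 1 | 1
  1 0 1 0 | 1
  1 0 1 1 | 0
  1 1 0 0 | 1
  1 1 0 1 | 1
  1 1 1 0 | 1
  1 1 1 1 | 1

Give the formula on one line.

(((a & d) & b) | (~d | ~c))

  (a & d) = 0000000001010101
  ((a & d) & b) = 0000000000000101
  ~d = 1010101010101010
  ~c = 1100110011001100
  (~d | ~c) = 1110111011101110
  (((a & d) & b) | (~d | ~c)) = 1110111011101111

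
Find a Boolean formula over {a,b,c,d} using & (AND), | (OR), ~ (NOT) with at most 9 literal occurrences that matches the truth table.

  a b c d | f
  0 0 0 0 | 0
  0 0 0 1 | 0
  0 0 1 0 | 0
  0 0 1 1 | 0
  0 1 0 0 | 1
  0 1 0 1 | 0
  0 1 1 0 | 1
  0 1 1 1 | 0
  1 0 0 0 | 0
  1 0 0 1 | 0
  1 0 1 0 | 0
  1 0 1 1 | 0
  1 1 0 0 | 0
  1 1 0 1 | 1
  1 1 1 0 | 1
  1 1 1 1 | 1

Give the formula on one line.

  (c & b) = 0000001100000011
  ((c & b) | d) = 0101011101010111
  ~a = 1111111100000000
  (b & ~a) = 0000111100000000
  (d | (b & ~a)) = 0101111101010101
  (((c & b) | d) | (d | (b & ~a))) = 0101111101010111
  ~d = 1010101010101010
  (a | ~d) = 1010101011111111
  ((a | ~d) & b) = 0000101000001111
  ((((c & b) | d) | (d | (b & ~a))) & ((a | ~d) & b)) = 0000101000000111

((((c & b) | d) | (d | (b & ~a))) & ((a | ~d) & b))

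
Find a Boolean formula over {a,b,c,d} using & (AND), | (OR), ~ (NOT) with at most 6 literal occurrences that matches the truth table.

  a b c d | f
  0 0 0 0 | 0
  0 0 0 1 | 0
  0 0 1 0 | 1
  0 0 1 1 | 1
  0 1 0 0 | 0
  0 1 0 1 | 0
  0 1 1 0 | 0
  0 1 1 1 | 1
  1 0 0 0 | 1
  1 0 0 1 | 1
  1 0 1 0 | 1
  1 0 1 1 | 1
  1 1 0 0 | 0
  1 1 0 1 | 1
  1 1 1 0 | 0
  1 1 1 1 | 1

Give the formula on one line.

  (a | c) = 0011001111111111
  ~b = 1111000011110000
  (d | ~b) = 1111010111110101
  ((a | c) & (d | ~b)) = 0011000111110101

((a | c) & (d | ~b))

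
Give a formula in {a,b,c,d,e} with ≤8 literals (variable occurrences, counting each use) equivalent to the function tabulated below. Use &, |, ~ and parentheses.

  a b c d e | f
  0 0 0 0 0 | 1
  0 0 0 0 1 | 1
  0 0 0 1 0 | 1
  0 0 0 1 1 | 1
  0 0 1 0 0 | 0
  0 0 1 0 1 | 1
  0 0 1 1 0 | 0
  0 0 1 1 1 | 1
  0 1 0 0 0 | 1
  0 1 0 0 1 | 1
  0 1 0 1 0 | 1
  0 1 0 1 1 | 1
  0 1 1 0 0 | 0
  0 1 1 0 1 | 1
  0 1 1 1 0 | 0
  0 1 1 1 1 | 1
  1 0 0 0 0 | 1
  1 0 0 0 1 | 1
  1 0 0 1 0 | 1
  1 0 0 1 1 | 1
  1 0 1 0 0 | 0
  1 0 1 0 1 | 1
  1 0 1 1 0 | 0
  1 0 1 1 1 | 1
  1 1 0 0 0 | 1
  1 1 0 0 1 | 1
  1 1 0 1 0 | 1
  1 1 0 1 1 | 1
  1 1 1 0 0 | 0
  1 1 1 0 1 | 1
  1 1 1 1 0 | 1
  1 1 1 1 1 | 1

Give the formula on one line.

  ~c = 11110000111100001111000011110000
  (e | d) = 01110111011101110111011101110111
  (a & (e | d)) = 00000000000000000111011101110111
  ~e = 10101010101010101010101010101010
  (b & ~e) = 00000000101010100000000010101010
  ((a & (e | d)) & (b & ~e)) = 00000000000000000000000000100010
  (~c | ((a & (e | d)) & (b & ~e))) = 11110000111100001111000011110010
  (e | (~c | ((a & (e | d)) & (b & ~e)))) = 11110101111101011111010111110111

(e | (~c | ((a & (e | d)) & (b & ~e))))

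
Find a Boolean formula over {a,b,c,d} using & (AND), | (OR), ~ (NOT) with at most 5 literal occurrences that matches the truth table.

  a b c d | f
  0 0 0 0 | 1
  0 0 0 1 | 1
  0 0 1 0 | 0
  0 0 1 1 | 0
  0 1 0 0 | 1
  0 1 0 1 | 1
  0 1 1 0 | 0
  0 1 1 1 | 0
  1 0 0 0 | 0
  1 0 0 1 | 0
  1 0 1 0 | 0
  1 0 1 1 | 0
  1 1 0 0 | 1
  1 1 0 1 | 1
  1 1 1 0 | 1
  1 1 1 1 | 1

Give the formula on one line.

  ~a = 1111111100000000
  (~a | b) = 1111111100001111
  (b & a) = 0000000000001111
  ~c = 1100110011001100
  ((b & a) | ~c) = 1100110011001111
  ((~a | b) & ((b & a) | ~c)) = 1100110000001111

((~a | b) & ((b & a) | ~c))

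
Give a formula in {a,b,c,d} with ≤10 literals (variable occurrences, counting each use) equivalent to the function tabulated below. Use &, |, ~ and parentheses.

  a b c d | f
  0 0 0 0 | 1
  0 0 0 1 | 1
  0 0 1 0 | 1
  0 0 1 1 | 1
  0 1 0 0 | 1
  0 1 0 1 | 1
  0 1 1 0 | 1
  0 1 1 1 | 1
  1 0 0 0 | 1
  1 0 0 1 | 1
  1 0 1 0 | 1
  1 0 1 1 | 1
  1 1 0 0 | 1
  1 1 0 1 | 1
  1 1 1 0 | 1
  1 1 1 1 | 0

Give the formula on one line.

(((~b & d) | ~a) | (~d | ((b & (~c | ~b)) | ~b)))

  ~b = 1111000011110000
  (~b & d) = 0101000001010000
  ~a = 1111111100000000
  ((~b & d) | ~a) = 1111111101010000
  ~d = 1010101010101010
  ~c = 1100110011001100
  (~c | ~b) = 1111110011111100
  (b & (~c | ~b)) = 0000110000001100
  ((b & (~c | ~b)) | ~b) = 1111110011111100
  (~d | ((b & (~c | ~b)) | ~b)) = 1111111011111110
  (((~b & d) | ~a) | (~d | ((b & (~c | ~b)) | ~b))) = 1111111111111110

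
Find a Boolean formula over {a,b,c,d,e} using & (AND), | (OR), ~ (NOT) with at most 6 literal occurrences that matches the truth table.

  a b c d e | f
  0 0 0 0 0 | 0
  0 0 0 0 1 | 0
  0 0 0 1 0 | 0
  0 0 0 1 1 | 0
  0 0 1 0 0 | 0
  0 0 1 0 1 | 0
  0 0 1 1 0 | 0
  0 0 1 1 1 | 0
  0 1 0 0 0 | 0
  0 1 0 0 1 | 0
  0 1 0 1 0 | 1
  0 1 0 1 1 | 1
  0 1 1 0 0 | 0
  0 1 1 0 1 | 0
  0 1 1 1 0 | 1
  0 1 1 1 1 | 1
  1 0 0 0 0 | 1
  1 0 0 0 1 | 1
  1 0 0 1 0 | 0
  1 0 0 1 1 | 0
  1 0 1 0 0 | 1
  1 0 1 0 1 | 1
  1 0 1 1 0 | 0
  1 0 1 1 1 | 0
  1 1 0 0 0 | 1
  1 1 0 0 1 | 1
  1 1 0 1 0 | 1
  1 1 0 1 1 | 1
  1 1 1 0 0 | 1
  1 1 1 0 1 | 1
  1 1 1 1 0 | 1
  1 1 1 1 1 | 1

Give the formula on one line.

((a & ~d) | (b & d))

  ~d = 11001100110011001100110011001100
  (a & ~d) = 00000000000000001100110011001100
  (b & d) = 00000000001100110000000000110011
  ((a & ~d) | (b & d)) = 00000000001100111100110011111111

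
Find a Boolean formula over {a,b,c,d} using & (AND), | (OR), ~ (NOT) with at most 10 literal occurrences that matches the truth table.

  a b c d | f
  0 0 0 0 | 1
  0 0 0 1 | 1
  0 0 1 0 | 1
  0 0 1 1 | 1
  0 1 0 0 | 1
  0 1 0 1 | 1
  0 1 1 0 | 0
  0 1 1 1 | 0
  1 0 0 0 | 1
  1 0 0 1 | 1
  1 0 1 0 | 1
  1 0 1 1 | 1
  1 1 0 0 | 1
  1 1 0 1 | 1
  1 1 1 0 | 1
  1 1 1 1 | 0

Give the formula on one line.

(((((~d & ~a) | ~c) & (d | ~c)) | (a & ~d)) | (~c | ~b))

  ~d = 1010101010101010
  ~a = 1111111100000000
  (~d & ~a) = 1010101000000000
  ~c = 1100110011001100
  ((~d & ~a) | ~c) = 1110111011001100
  (d | ~c) = 1101110111011101
  (((~d & ~a) | ~c) & (d | ~c)) = 1100110011001100
  (a & ~d) = 0000000010101010
  ((((~d & ~a) | ~c) & (d | ~c)) | (a & ~d)) = 1100110011101110
  ~b = 1111000011110000
  (~c | ~b) = 1111110011111100
  (((((~d & ~a) | ~c) & (d | ~c)) | (a & ~d)) | (~c | ~b)) = 1111110011111110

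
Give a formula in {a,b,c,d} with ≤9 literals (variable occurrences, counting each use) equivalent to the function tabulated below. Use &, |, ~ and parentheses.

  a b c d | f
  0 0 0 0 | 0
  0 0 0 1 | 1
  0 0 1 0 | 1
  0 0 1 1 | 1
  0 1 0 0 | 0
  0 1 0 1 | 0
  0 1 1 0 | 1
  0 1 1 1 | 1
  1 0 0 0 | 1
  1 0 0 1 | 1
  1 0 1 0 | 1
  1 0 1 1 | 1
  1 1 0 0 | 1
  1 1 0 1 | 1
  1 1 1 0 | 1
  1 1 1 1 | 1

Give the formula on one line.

(c | (((~b & (d & ~a)) | (~c & a)) | a))

  ~b = 1111000011110000
  ~a = 1111111100000000
  (d & ~a) = 0101010100000000
  (~b & (d & ~a)) = 0101000000000000
  ~c = 1100110011001100
  (~c & a) = 0000000011001100
  ((~b & (d & ~a)) | (~c & a)) = 0101000011001100
  (((~b & (d & ~a)) | (~c & a)) | a) = 0101000011111111
  (c | (((~b & (d & ~a)) | (~c & a)) | a)) = 0111001111111111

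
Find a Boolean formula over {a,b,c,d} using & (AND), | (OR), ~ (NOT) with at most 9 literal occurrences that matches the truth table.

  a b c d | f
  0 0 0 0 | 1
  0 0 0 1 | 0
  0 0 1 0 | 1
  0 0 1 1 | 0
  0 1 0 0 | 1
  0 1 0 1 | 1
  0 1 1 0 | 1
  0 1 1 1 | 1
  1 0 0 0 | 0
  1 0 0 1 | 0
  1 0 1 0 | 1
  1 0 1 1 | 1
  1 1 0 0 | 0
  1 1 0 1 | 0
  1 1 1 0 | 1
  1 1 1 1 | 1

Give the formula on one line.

  (b | a) = 0000111111111111
  ~a = 1111111100000000
  (d | ~a) = 1111111101010101
  ((d | ~a) | c) = 1111111101110111
  ~d = 1010101010101010
  (((d | ~a) | c) & ~d) = 1010101000100010
  ((b | a) | (((d | ~a) | c) & ~d)) = 1010111111111111
  (c | ~a) = 1111111100110011
  (((b | a) | (((d | ~a) | c) & ~d)) & (c | ~a)) = 1010111100110011

(((b | a) | (((d | ~a) | c) & ~d)) & (c | ~a))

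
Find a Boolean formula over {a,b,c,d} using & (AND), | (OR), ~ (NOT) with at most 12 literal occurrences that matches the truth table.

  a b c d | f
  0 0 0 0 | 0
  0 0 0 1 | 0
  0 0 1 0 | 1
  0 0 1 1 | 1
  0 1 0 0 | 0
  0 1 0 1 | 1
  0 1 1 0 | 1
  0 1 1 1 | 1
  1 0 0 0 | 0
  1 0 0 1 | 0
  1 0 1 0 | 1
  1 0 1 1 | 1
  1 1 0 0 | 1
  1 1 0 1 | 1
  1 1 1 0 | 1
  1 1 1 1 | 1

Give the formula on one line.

((b & a) | ((d & (b | (a & ((~a | c) | ~d)))) | c))

  (b & a) = 0000000000001111
  ~a = 1111111100000000
  (~a | c) = 1111111100110011
  ~d = 1010101010101010
  ((~a | c) | ~d) = 1111111110111011
  (a & ((~a | c) | ~d)) = 0000000010111011
  (b | (a & ((~a | c) | ~d))) = 0000111110111111
  (d & (b | (a & ((~a | c) | ~d)))) = 0000010100010101
  ((d & (b | (a & ((~a | c) | ~d)))) | c) = 0011011100110111
  ((b & a) | ((d & (b | (a & ((~a | c) | ~d)))) | c)) = 0011011100111111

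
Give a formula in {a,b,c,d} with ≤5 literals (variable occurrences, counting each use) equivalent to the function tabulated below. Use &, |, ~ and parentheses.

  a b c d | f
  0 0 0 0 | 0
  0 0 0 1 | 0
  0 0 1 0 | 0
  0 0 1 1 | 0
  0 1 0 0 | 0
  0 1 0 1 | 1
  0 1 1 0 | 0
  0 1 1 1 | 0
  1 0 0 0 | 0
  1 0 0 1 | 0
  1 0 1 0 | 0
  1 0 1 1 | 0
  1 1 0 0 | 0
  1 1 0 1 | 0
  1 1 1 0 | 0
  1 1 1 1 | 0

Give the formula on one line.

((~c & d) & (b & ~a))

  ~c = 1100110011001100
  (~c & d) = 0100010001000100
  ~a = 1111111100000000
  (b & ~a) = 0000111100000000
  ((~c & d) & (b & ~a)) = 0000010000000000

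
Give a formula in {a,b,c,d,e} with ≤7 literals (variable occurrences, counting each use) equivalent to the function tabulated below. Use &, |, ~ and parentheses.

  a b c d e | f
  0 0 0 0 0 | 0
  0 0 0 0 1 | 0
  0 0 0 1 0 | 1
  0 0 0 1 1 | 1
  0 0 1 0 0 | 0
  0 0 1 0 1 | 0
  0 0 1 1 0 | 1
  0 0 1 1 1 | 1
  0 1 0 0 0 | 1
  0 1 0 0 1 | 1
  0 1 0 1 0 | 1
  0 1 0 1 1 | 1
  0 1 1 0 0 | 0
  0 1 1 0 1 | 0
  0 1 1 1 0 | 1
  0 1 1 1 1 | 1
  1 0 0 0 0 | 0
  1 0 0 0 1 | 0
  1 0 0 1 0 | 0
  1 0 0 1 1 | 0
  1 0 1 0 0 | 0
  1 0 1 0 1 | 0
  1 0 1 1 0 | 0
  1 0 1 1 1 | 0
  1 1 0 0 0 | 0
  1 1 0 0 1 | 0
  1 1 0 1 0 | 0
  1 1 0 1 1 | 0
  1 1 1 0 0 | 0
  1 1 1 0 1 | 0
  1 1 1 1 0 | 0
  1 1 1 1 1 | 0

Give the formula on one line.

  ~a = 11111111111111110000000000000000
  ~c = 11110000111100001111000011110000
  (~c & b) = 00000000111100000000000011110000
  ((~c & b) | d) = 00110011111100110011001111110011
  (~a & ((~c & b) | d)) = 00110011111100110000000000000000

(~a & ((~c & b) | d))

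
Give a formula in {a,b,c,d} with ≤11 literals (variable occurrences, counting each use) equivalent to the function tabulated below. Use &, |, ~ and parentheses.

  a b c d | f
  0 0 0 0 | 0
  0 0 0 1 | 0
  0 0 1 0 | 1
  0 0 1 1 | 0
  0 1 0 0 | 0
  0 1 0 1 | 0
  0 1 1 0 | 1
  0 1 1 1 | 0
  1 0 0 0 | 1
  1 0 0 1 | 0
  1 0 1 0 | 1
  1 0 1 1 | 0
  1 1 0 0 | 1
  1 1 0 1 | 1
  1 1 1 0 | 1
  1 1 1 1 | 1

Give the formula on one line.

  ~b = 1111000011110000
  ~a = 1111111100000000
  (~b & ~a) = 1111000000000000
  ~d = 1010101010101010
  (~d | b) = 1010111110101111
  ((~b & ~a) | (~d | b)) = 1111111110101111
  (d | a) = 0101010111111111
  ((d | a) | c) = 0111011111111111
  (((d | a) | c) & ~d) = 0010001010101010
  ((((d | a) | c) & ~d) | a) = 0010001011111111
  (((~b & ~a) | (~d | b)) & ((((d | a) | c) & ~d) | a)) = 0010001010101111

(((~b & ~a) | (~d | b)) & ((((d | a) | c) & ~d) | a))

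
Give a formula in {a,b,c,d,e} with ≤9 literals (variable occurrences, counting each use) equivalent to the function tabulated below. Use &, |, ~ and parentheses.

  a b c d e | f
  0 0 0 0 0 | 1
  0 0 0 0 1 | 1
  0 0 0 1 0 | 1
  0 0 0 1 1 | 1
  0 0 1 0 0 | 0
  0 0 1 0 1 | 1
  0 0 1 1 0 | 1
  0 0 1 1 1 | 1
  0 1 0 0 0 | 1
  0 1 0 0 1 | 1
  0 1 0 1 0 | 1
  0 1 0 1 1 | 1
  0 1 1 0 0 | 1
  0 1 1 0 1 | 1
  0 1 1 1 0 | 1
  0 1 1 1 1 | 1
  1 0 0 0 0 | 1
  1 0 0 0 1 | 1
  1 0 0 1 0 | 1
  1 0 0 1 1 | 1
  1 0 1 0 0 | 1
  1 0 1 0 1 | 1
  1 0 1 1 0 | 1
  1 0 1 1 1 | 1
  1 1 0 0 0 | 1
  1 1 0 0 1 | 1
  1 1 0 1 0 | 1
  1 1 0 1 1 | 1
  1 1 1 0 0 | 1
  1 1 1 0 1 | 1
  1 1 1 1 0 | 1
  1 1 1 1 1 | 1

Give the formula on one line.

  ~d = 11001100110011001100110011001100
  (c | ~d) = 11001111110011111100111111001111
  (a & (c | ~d)) = 00000000000000001100111111001111
  ~c = 11110000111100001111000011110000
  (~c | d) = 11110011111100111111001111110011
  (b | (~c | d)) = 11110011111111111111001111111111
  ((a & (c | ~d)) | (b | (~c | d))) = 11110011111111111111111111111111
  (e | ((a & (c | ~d)) | (b | (~c | d)))) = 11110111111111111111111111111111

(e | ((a & (c | ~d)) | (b | (~c | d))))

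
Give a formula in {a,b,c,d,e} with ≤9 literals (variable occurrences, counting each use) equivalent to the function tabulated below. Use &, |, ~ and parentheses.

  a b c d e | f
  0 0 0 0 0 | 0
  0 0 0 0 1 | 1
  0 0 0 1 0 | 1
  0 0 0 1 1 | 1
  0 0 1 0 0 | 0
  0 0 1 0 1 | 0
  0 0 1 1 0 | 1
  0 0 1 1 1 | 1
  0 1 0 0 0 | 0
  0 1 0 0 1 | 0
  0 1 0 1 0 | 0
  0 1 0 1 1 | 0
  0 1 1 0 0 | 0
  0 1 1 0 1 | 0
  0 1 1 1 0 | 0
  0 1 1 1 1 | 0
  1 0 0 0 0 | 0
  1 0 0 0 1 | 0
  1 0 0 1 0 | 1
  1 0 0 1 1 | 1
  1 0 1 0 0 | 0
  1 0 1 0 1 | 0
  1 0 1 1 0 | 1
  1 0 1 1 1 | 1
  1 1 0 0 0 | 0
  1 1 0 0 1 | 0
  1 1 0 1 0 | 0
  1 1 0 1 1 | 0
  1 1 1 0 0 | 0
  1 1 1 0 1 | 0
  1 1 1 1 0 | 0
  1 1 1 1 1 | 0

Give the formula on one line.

(~b & ((~c | d) & ((~a & e) | d)))

  ~b = 11111111000000001111111100000000
  ~c = 11110000111100001111000011110000
  (~c | d) = 11110011111100111111001111110011
  ~a = 11111111111111110000000000000000
  (~a & e) = 01010101010101010000000000000000
  ((~a & e) | d) = 01110111011101110011001100110011
  ((~c | d) & ((~a & e) | d)) = 01110011011100110011001100110011
  (~b & ((~c | d) & ((~a & e) | d))) = 01110011000000000011001100000000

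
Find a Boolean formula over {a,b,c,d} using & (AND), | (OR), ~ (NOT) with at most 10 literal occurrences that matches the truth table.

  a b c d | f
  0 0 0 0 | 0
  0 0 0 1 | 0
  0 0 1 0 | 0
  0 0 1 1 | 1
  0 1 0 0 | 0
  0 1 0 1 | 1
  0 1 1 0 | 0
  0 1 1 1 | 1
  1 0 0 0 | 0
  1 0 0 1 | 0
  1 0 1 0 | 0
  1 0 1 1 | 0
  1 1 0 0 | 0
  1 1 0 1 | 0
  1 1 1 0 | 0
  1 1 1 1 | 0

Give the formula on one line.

((d & ~a) & ((~a & b) | (((a | d) & c) & ~b)))

  ~a = 1111111100000000
  (d & ~a) = 0101010100000000
  (~a & b) = 0000111100000000
  (a | d) = 0101010111111111
  ((a | d) & c) = 0001000100110011
  ~b = 1111000011110000
  (((a | d) & c) & ~b) = 0001000000110000
  ((~a & b) | (((a | d) & c) & ~b)) = 0001111100110000
  ((d & ~a) & ((~a & b) | (((a | d) & c) & ~b))) = 0001010100000000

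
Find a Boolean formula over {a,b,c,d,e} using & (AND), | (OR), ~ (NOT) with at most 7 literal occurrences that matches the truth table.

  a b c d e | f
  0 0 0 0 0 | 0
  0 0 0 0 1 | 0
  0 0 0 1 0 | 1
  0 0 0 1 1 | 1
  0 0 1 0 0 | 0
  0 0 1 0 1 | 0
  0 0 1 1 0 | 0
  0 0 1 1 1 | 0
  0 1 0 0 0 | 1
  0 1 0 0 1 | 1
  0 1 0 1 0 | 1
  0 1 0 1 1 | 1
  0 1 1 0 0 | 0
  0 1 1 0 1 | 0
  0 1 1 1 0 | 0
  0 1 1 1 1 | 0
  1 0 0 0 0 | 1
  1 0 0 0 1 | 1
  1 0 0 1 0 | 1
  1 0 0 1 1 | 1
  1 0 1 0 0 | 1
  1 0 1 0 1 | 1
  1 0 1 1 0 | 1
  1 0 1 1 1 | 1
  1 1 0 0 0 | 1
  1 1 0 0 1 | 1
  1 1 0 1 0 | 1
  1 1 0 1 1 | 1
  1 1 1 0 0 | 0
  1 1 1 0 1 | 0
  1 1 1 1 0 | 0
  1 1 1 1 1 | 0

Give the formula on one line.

(((d | a) | (b | d)) & (~c | (a & ~b)))

  (d | a) = 00110011001100111111111111111111
  (b | d) = 00110011111111110011001111111111
  ((d | a) | (b | d)) = 00110011111111111111111111111111
  ~c = 11110000111100001111000011110000
  ~b = 11111111000000001111111100000000
  (a & ~b) = 00000000000000001111111100000000
  (~c | (a & ~b)) = 11110000111100001111111111110000
  (((d | a) | (b | d)) & (~c | (a & ~b))) = 00110000111100001111111111110000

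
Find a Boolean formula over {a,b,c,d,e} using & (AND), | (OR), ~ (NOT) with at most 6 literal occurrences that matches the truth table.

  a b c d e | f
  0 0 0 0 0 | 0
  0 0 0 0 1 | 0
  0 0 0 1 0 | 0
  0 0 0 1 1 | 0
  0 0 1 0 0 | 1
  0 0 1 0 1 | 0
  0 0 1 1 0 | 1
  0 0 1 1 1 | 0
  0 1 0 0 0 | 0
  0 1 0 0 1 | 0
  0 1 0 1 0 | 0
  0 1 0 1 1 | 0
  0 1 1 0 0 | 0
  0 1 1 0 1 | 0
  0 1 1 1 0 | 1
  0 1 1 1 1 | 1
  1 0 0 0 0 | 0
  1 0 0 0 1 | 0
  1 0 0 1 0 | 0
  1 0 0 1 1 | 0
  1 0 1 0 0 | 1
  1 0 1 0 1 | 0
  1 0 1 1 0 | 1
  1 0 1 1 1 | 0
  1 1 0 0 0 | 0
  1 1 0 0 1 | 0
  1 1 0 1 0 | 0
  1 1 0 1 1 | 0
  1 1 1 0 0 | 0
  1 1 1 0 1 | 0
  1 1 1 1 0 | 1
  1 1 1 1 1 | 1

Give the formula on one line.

((c & (~e | b)) & ((~b | d) & c))

  ~e = 10101010101010101010101010101010
  (~e | b) = 10101010111111111010101011111111
  (c & (~e | b)) = 00001010000011110000101000001111
  ~b = 11111111000000001111111100000000
  (~b | d) = 11111111001100111111111100110011
  ((~b | d) & c) = 00001111000000110000111100000011
  ((c & (~e | b)) & ((~b | d) & c)) = 00001010000000110000101000000011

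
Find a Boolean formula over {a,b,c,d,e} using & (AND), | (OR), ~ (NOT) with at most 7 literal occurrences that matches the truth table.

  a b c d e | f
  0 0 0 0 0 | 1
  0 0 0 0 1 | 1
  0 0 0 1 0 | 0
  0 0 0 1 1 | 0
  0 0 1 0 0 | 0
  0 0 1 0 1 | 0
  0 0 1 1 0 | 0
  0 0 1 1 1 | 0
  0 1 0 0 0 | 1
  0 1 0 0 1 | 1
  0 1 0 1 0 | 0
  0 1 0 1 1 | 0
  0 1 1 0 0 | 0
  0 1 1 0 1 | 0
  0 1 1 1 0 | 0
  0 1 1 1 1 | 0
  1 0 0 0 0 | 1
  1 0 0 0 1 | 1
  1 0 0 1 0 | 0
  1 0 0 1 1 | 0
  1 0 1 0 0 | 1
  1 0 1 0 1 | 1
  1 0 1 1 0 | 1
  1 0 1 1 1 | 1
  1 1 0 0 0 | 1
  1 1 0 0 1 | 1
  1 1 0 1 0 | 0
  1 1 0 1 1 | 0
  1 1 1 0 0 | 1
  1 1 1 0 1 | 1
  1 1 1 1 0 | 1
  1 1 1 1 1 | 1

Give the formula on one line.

  ~c = 11110000111100001111000011110000
  (a | ~c) = 11110000111100001111111111111111
  ~d = 11001100110011001100110011001100
  (~d | c) = 11001111110011111100111111001111
  ((a | ~c) & (~d | c)) = 11000000110000001100111111001111

((a | ~c) & (~d | c))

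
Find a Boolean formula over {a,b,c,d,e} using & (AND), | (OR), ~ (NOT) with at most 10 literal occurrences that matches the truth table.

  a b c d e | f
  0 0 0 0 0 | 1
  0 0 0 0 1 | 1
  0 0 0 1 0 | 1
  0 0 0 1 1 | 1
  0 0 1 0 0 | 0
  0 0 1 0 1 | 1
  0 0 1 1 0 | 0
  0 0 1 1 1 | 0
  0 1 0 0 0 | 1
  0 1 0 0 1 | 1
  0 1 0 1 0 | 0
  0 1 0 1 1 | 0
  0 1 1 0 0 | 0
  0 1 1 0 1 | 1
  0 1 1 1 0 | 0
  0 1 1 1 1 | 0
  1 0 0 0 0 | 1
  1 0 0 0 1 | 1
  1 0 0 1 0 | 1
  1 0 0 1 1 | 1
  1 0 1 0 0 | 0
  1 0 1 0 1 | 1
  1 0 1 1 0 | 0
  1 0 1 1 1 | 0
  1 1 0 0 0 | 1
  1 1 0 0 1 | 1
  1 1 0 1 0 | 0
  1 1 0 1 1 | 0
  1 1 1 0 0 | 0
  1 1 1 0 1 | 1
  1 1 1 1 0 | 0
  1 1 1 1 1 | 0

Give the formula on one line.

  ~d = 11001100110011001100110011001100
  (~d & e) = 01000100010001000100010001000100
  ~c = 11110000111100001111000011110000
  ((~d & e) | ~c) = 11110100111101001111010011110100
  ~b = 11111111000000001111111100000000
  (~b | e) = 11111111010101011111111101010101
  (~c | a) = 11110000111100001111111111111111
  ((~b | e) | (~c | a)) = 11111111111101011111111111111111
  (((~b | e) | (~c | a)) & ~d) = 11001100110001001100110011001100
  ((((~b | e) | (~c | a)) & ~d) | ~b) = 11111111110001001111111111001100
  (((~d & e) | ~c) & ((((~b | e) | (~c | a)) & ~d) | ~b)) = 11110100110001001111010011000100

(((~d & e) | ~c) & ((((~b | e) | (~c | a)) & ~d) | ~b))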